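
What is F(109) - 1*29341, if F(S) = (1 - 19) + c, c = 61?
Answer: -29298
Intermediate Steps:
F(S) = 43 (F(S) = (1 - 19) + 61 = -18 + 61 = 43)
F(109) - 1*29341 = 43 - 1*29341 = 43 - 29341 = -29298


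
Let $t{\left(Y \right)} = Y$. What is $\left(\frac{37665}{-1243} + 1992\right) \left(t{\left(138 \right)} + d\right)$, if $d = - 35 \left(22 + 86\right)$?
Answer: $- \frac{8880620022}{1243} \approx -7.1445 \cdot 10^{6}$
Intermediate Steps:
$d = -3780$ ($d = \left(-35\right) 108 = -3780$)
$\left(\frac{37665}{-1243} + 1992\right) \left(t{\left(138 \right)} + d\right) = \left(\frac{37665}{-1243} + 1992\right) \left(138 - 3780\right) = \left(37665 \left(- \frac{1}{1243}\right) + 1992\right) \left(-3642\right) = \left(- \frac{37665}{1243} + 1992\right) \left(-3642\right) = \frac{2438391}{1243} \left(-3642\right) = - \frac{8880620022}{1243}$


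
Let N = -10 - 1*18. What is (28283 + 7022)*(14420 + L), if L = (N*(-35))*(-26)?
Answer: -390473300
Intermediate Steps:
N = -28 (N = -10 - 18 = -28)
L = -25480 (L = -28*(-35)*(-26) = 980*(-26) = -25480)
(28283 + 7022)*(14420 + L) = (28283 + 7022)*(14420 - 25480) = 35305*(-11060) = -390473300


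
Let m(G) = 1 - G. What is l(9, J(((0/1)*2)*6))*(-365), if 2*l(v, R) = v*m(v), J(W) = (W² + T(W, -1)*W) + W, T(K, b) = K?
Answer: 13140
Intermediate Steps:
J(W) = W + 2*W² (J(W) = (W² + W*W) + W = (W² + W²) + W = 2*W² + W = W + 2*W²)
l(v, R) = v*(1 - v)/2 (l(v, R) = (v*(1 - v))/2 = v*(1 - v)/2)
l(9, J(((0/1)*2)*6))*(-365) = ((½)*9*(1 - 1*9))*(-365) = ((½)*9*(1 - 9))*(-365) = ((½)*9*(-8))*(-365) = -36*(-365) = 13140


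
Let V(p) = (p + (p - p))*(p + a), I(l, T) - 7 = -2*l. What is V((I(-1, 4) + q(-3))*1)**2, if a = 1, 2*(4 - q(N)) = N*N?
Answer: 104329/16 ≈ 6520.6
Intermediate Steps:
I(l, T) = 7 - 2*l
q(N) = 4 - N**2/2 (q(N) = 4 - N*N/2 = 4 - N**2/2)
V(p) = p*(1 + p) (V(p) = (p + (p - p))*(p + 1) = (p + 0)*(1 + p) = p*(1 + p))
V((I(-1, 4) + q(-3))*1)**2 = ((((7 - 2*(-1)) + (4 - 1/2*(-3)**2))*1)*(1 + ((7 - 2*(-1)) + (4 - 1/2*(-3)**2))*1))**2 = ((((7 + 2) + (4 - 1/2*9))*1)*(1 + ((7 + 2) + (4 - 1/2*9))*1))**2 = (((9 + (4 - 9/2))*1)*(1 + (9 + (4 - 9/2))*1))**2 = (((9 - 1/2)*1)*(1 + (9 - 1/2)*1))**2 = (((17/2)*1)*(1 + (17/2)*1))**2 = (17*(1 + 17/2)/2)**2 = ((17/2)*(19/2))**2 = (323/4)**2 = 104329/16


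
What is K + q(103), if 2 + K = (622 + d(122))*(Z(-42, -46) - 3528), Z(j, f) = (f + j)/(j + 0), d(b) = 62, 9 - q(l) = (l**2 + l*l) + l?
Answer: -17031230/7 ≈ -2.4330e+6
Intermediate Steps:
q(l) = 9 - l - 2*l**2 (q(l) = 9 - ((l**2 + l*l) + l) = 9 - ((l**2 + l**2) + l) = 9 - (2*l**2 + l) = 9 - (l + 2*l**2) = 9 + (-l - 2*l**2) = 9 - l - 2*l**2)
Z(j, f) = (f + j)/j
K = -16882046/7 (K = -2 + (622 + 62)*((-46 - 42)/(-42) - 3528) = -2 + 684*(-1/42*(-88) - 3528) = -2 + 684*(44/21 - 3528) = -2 + 684*(-74044/21) = -2 - 16882032/7 = -16882046/7 ≈ -2.4117e+6)
K + q(103) = -16882046/7 + (9 - 1*103 - 2*103**2) = -16882046/7 + (9 - 103 - 2*10609) = -16882046/7 + (9 - 103 - 21218) = -16882046/7 - 21312 = -17031230/7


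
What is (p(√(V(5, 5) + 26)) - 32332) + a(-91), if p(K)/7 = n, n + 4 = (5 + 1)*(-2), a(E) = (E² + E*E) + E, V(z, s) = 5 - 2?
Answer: -15973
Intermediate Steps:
V(z, s) = 3
a(E) = E + 2*E² (a(E) = (E² + E²) + E = 2*E² + E = E + 2*E²)
n = -16 (n = -4 + (5 + 1)*(-2) = -4 + 6*(-2) = -4 - 12 = -16)
p(K) = -112 (p(K) = 7*(-16) = -112)
(p(√(V(5, 5) + 26)) - 32332) + a(-91) = (-112 - 32332) - 91*(1 + 2*(-91)) = -32444 - 91*(1 - 182) = -32444 - 91*(-181) = -32444 + 16471 = -15973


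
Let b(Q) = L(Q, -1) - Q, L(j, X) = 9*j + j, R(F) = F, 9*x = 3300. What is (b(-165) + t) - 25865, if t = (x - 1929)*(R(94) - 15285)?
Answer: 71118167/3 ≈ 2.3706e+7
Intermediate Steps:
x = 1100/3 (x = (⅑)*3300 = 1100/3 ≈ 366.67)
L(j, X) = 10*j
b(Q) = 9*Q (b(Q) = 10*Q - Q = 9*Q)
t = 71200217/3 (t = (1100/3 - 1929)*(94 - 15285) = -4687/3*(-15191) = 71200217/3 ≈ 2.3733e+7)
(b(-165) + t) - 25865 = (9*(-165) + 71200217/3) - 25865 = (-1485 + 71200217/3) - 25865 = 71195762/3 - 25865 = 71118167/3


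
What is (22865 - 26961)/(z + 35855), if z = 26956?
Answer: -4096/62811 ≈ -0.065212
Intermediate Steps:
(22865 - 26961)/(z + 35855) = (22865 - 26961)/(26956 + 35855) = -4096/62811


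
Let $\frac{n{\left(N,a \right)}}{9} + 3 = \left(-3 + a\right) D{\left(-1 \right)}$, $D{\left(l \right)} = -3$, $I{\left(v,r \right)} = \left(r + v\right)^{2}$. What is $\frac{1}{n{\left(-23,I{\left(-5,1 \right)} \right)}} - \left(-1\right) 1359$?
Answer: $\frac{513701}{378} \approx 1359.0$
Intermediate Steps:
$n{\left(N,a \right)} = 54 - 27 a$ ($n{\left(N,a \right)} = -27 + 9 \left(-3 + a\right) \left(-3\right) = -27 + 9 \left(9 - 3 a\right) = -27 - \left(-81 + 27 a\right) = 54 - 27 a$)
$\frac{1}{n{\left(-23,I{\left(-5,1 \right)} \right)}} - \left(-1\right) 1359 = \frac{1}{54 - 27 \left(1 - 5\right)^{2}} - \left(-1\right) 1359 = \frac{1}{54 - 27 \left(-4\right)^{2}} - -1359 = \frac{1}{54 - 432} + 1359 = \frac{1}{-378} + 1359 = - \frac{1}{378} + 1359 = \frac{513701}{378}$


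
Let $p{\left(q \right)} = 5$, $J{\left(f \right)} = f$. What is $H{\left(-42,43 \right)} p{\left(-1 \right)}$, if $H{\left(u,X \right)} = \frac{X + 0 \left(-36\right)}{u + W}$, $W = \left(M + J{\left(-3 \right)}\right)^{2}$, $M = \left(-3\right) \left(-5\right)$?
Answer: $\frac{215}{102} \approx 2.1078$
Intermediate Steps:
$M = 15$
$W = 144$ ($W = \left(15 - 3\right)^{2} = 12^{2} = 144$)
$H{\left(u,X \right)} = \frac{X}{144 + u}$ ($H{\left(u,X \right)} = \frac{X + 0 \left(-36\right)}{u + 144} = \frac{X + 0}{144 + u} = \frac{X}{144 + u}$)
$H{\left(-42,43 \right)} p{\left(-1 \right)} = \frac{43}{144 - 42} \cdot 5 = \frac{43}{102} \cdot 5 = \frac{215}{102}$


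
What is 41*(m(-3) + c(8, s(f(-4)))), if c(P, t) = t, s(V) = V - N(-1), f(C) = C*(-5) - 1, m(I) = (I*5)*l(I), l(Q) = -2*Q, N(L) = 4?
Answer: -3075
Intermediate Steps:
m(I) = -10*I² (m(I) = (I*5)*(-2*I) = (5*I)*(-2*I) = -10*I²)
f(C) = -1 - 5*C (f(C) = -5*C - 1 = -1 - 5*C)
s(V) = -4 + V (s(V) = V - 1*4 = V - 4 = -4 + V)
41*(m(-3) + c(8, s(f(-4)))) = 41*(-10*(-3)² + (-4 + (-1 - 5*(-4)))) = 41*(-10*9 + (-4 + (-1 + 20))) = 41*(-90 + (-4 + 19)) = 41*(-90 + 15) = 41*(-75) = -3075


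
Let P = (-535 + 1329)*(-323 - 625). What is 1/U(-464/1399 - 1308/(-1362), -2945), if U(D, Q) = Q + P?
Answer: -1/755657 ≈ -1.3234e-6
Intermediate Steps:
P = -752712 (P = 794*(-948) = -752712)
U(D, Q) = -752712 + Q (U(D, Q) = Q - 752712 = -752712 + Q)
1/U(-464/1399 - 1308/(-1362), -2945) = 1/(-752712 - 2945) = 1/(-755657) = -1/755657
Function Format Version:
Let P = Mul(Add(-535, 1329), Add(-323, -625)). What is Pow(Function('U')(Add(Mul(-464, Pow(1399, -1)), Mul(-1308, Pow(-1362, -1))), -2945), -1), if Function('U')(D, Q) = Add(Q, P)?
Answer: Rational(-1, 755657) ≈ -1.3234e-6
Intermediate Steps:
P = -752712 (P = Mul(794, -948) = -752712)
Function('U')(D, Q) = Add(-752712, Q) (Function('U')(D, Q) = Add(Q, -752712) = Add(-752712, Q))
Pow(Function('U')(Add(Mul(-464, Pow(1399, -1)), Mul(-1308, Pow(-1362, -1))), -2945), -1) = Pow(Add(-752712, -2945), -1) = Pow(-755657, -1) = Rational(-1, 755657)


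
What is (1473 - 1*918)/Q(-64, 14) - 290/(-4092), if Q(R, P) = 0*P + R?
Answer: -563125/65472 ≈ -8.6010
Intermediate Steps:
Q(R, P) = R (Q(R, P) = 0 + R = R)
(1473 - 1*918)/Q(-64, 14) - 290/(-4092) = (1473 - 1*918)/(-64) - 290/(-4092) = (1473 - 918)*(-1/64) - 290*(-1/4092) = 555*(-1/64) + 145/2046 = -555/64 + 145/2046 = -563125/65472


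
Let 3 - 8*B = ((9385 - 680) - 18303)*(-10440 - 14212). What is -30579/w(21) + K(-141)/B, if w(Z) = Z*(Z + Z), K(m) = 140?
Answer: -2411764968629/69563308542 ≈ -34.670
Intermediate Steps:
w(Z) = 2*Z² (w(Z) = Z*(2*Z) = 2*Z²)
B = -236609893/8 (B = 3/8 - ((9385 - 680) - 18303)*(-10440 - 14212)/8 = 3/8 - (8705 - 18303)*(-24652)/8 = 3/8 - (-4799)*(-24652)/4 = 3/8 - ⅛*236609896 = 3/8 - 29576237 = -236609893/8 ≈ -2.9576e+7)
-30579/w(21) + K(-141)/B = -30579/(2*21²) + 140/(-236609893/8) = -30579/(2*441) + 140*(-8/236609893) = -30579/882 - 1120/236609893 = -30579*1/882 - 1120/236609893 = -10193/294 - 1120/236609893 = -2411764968629/69563308542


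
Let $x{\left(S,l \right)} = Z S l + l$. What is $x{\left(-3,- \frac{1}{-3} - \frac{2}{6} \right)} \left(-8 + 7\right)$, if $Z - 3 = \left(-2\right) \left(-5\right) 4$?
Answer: $0$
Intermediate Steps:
$Z = 43$ ($Z = 3 + \left(-2\right) \left(-5\right) 4 = 3 + 10 \cdot 4 = 3 + 40 = 43$)
$x{\left(S,l \right)} = l + 43 S l$ ($x{\left(S,l \right)} = 43 S l + l = l + 43 S l$)
$x{\left(-3,- \frac{1}{-3} - \frac{2}{6} \right)} \left(-8 + 7\right) = \left(- \frac{1}{-3} - \frac{2}{6}\right) \left(1 + 43 \left(-3\right)\right) \left(-8 + 7\right) = \left(\left(-1\right) \left(- \frac{1}{3}\right) - \frac{1}{3}\right) \left(1 - 129\right) \left(-1\right) = \left(\frac{1}{3} - \frac{1}{3}\right) \left(-128\right) \left(-1\right) = 0 \left(-128\right) \left(-1\right) = 0 \left(-1\right) = 0$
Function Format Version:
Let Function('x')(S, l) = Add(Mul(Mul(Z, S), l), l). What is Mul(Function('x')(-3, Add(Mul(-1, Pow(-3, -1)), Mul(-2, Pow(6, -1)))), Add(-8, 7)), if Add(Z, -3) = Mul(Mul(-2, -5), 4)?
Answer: 0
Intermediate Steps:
Z = 43 (Z = Add(3, Mul(Mul(-2, -5), 4)) = Add(3, Mul(10, 4)) = Add(3, 40) = 43)
Function('x')(S, l) = Add(l, Mul(43, S, l)) (Function('x')(S, l) = Add(Mul(Mul(43, S), l), l) = Add(Mul(43, S, l), l) = Add(l, Mul(43, S, l)))
Mul(Function('x')(-3, Add(Mul(-1, Pow(-3, -1)), Mul(-2, Pow(6, -1)))), Add(-8, 7)) = Mul(Mul(Add(Mul(-1, Pow(-3, -1)), Mul(-2, Pow(6, -1))), Add(1, Mul(43, -3))), Add(-8, 7)) = Mul(Mul(Add(Mul(-1, Rational(-1, 3)), Mul(-2, Rational(1, 6))), Add(1, -129)), -1) = Mul(Mul(Add(Rational(1, 3), Rational(-1, 3)), -128), -1) = Mul(Mul(0, -128), -1) = Mul(0, -1) = 0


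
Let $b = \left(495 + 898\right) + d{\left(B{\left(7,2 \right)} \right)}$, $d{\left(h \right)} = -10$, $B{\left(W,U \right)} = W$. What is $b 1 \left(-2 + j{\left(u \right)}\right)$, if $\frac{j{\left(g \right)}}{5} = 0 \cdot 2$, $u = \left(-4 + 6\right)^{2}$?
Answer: $-2766$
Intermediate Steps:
$u = 4$ ($u = 2^{2} = 4$)
$j{\left(g \right)} = 0$ ($j{\left(g \right)} = 5 \cdot 0 \cdot 2 = 5 \cdot 0 = 0$)
$b = 1383$ ($b = \left(495 + 898\right) - 10 = 1393 - 10 = 1383$)
$b 1 \left(-2 + j{\left(u \right)}\right) = 1383 \cdot 1 \left(-2 + 0\right) = 1383 \cdot 1 \left(-2\right) = 1383 \left(-2\right) = -2766$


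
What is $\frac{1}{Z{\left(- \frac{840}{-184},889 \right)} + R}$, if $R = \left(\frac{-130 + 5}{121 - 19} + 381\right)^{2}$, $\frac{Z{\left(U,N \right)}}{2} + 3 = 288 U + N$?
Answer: $\frac{239292}{35566028231} \approx 6.7281 \cdot 10^{-6}$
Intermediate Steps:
$Z{\left(U,N \right)} = -6 + 2 N + 576 U$ ($Z{\left(U,N \right)} = -6 + 2 \left(288 U + N\right) = -6 + 2 \left(N + 288 U\right) = -6 + \left(2 N + 576 U\right) = -6 + 2 N + 576 U$)
$R = \frac{1500555169}{10404}$ ($R = \left(- \frac{125}{102} + 381\right)^{2} = \left(\frac{38737}{102}\right)^{2} = \frac{1500555169}{10404} \approx 1.4423 \cdot 10^{5}$)
$\frac{1}{Z{\left(- \frac{840}{-184},889 \right)} + R} = \frac{1}{\left(-6 + 2 \cdot 889 + 576 \left(- \frac{840}{-184}\right)\right) + \frac{1500555169}{10404}} = \frac{1}{\left(-6 + 1778 + 576 \left(\left(-840\right) \left(- \frac{1}{184}\right)\right)\right) + \frac{1500555169}{10404}} = \frac{1}{\left(-6 + 1778 + 576 \cdot \frac{105}{23}\right) + \frac{1500555169}{10404}} = \frac{1}{\left(-6 + 1778 + \frac{60480}{23}\right) + \frac{1500555169}{10404}} = \frac{1}{\frac{101236}{23} + \frac{1500555169}{10404}} = \frac{1}{\frac{35566028231}{239292}} = \frac{239292}{35566028231}$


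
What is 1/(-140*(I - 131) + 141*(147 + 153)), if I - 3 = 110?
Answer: 1/44820 ≈ 2.2311e-5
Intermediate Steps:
I = 113 (I = 3 + 110 = 113)
1/(-140*(I - 131) + 141*(147 + 153)) = 1/(-140*(113 - 131) + 141*(147 + 153)) = 1/(-140*(-18) + 141*300) = 1/(2520 + 42300) = 1/44820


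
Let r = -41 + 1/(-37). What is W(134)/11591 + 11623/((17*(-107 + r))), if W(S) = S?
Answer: -74212605/16107857 ≈ -4.6072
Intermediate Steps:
r = -1518/37 (r = -41 - 1/37 = -1518/37 ≈ -41.027)
W(134)/11591 + 11623/((17*(-107 + r))) = 134/11591 + 11623/((17*(-107 - 1518/37))) = 134*(1/11591) + 11623/((17*(-5477/37))) = 2/173 + 11623/(-93109/37) = 2/173 + 11623*(-37/93109) = 2/173 - 430051/93109 = -74212605/16107857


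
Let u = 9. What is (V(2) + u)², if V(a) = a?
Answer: 121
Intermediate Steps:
(V(2) + u)² = (2 + 9)² = 11² = 121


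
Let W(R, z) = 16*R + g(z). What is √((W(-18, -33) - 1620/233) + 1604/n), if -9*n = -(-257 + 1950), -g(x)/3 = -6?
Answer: 3*I*√4640958553582/394469 ≈ 16.384*I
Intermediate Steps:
g(x) = 18 (g(x) = -3*(-6) = 18)
n = 1693/9 (n = -(-1)*(-257 + 1950)/9 = -(-1)*1693/9 = -⅑*(-1693) = 1693/9 ≈ 188.11)
W(R, z) = 18 + 16*R (W(R, z) = 16*R + 18 = 18 + 16*R)
√((W(-18, -33) - 1620/233) + 1604/n) = √(((18 + 16*(-18)) - 1620/233) + 1604/(1693/9)) = √(((18 - 288) - 1620/233) + 1604*(9/1693)) = √((-270 - 1*1620/233) + 14436/1693) = √((-270 - 1620/233) + 14436/1693) = √(-64530/233 + 14436/1693) = √(-105885702/394469) = 3*I*√4640958553582/394469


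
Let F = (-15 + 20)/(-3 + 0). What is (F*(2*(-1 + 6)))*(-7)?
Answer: 350/3 ≈ 116.67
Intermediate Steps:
F = -5/3 (F = 5/(-3) = 5*(-⅓) = -5/3 ≈ -1.6667)
(F*(2*(-1 + 6)))*(-7) = -10*(-1 + 6)/3*(-7) = -10*5/3*(-7) = -5/3*10*(-7) = -50/3*(-7) = 350/3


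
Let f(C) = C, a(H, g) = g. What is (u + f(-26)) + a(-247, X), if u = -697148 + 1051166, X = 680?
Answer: 354672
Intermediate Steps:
u = 354018
(u + f(-26)) + a(-247, X) = (354018 - 26) + 680 = 353992 + 680 = 354672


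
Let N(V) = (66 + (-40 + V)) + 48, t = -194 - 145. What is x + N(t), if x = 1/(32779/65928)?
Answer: -8620507/32779 ≈ -262.99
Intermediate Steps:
t = -339
N(V) = 74 + V (N(V) = (26 + V) + 48 = 74 + V)
x = 65928/32779 (x = 1/(32779*(1/65928)) = 1/(32779/65928) = 65928/32779 ≈ 2.0113)
x + N(t) = 65928/32779 + (74 - 339) = 65928/32779 - 265 = -8620507/32779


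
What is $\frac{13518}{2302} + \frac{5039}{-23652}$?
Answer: $\frac{154063979}{27223452} \approx 5.6592$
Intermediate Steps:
$\frac{13518}{2302} + \frac{5039}{-23652} = 13518 \cdot \frac{1}{2302} + 5039 \left(- \frac{1}{23652}\right) = \frac{6759}{1151} - \frac{5039}{23652} = \frac{154063979}{27223452}$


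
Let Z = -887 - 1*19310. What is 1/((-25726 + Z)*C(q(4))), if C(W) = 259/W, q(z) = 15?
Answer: -15/11894057 ≈ -1.2611e-6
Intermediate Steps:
Z = -20197 (Z = -887 - 19310 = -20197)
1/((-25726 + Z)*C(q(4))) = 1/((-25726 - 20197)*((259/15))) = 1/((-45923)*((259*(1/15)))) = -1/(45923*259/15) = -1/45923*15/259 = -15/11894057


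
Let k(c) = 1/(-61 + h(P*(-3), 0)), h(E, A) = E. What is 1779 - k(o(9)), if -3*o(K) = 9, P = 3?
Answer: 124531/70 ≈ 1779.0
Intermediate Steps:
o(K) = -3 (o(K) = -⅓*9 = -3)
k(c) = -1/70 (k(c) = 1/(-61 + 3*(-3)) = 1/(-61 - 9) = 1/(-70) = -1/70)
1779 - k(o(9)) = 1779 - 1*(-1/70) = 1779 + 1/70 = 124531/70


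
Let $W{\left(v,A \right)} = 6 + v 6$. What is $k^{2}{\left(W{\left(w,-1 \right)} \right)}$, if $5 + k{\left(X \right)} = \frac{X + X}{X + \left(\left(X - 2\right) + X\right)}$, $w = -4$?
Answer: $\frac{3721}{196} \approx 18.985$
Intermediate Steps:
$W{\left(v,A \right)} = 6 + 6 v$
$k{\left(X \right)} = -5 + \frac{2 X}{-2 + 3 X}$ ($k{\left(X \right)} = -5 + \frac{X + X}{X + \left(\left(X - 2\right) + X\right)} = -5 + \frac{2 X}{X + \left(\left(-2 + X\right) + X\right)} = -5 + \frac{2 X}{X + \left(-2 + 2 X\right)} = -5 + \frac{2 X}{-2 + 3 X}$)
$k^{2}{\left(W{\left(w,-1 \right)} \right)} = \left(\frac{10 - 13 \left(6 + 6 \left(-4\right)\right)}{-2 + 3 \left(6 + 6 \left(-4\right)\right)}\right)^{2} = \left(\frac{10 - 13 \left(6 - 24\right)}{-2 + 3 \left(6 - 24\right)}\right)^{2} = \left(\frac{10 - -234}{-2 + 3 \left(-18\right)}\right)^{2} = \left(\frac{10 + 234}{-2 - 54}\right)^{2} = \left(\frac{1}{-56} \cdot 244\right)^{2} = \left(\left(- \frac{1}{56}\right) 244\right)^{2} = \left(- \frac{61}{14}\right)^{2} = \frac{3721}{196}$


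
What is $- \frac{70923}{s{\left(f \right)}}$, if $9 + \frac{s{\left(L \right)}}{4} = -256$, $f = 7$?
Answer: $\frac{70923}{1060} \approx 66.908$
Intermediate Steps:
$s{\left(L \right)} = -1060$ ($s{\left(L \right)} = -36 + 4 \left(-256\right) = -36 - 1024 = -1060$)
$- \frac{70923}{s{\left(f \right)}} = - \frac{70923}{-1060} = \left(-70923\right) \left(- \frac{1}{1060}\right) = \frac{70923}{1060}$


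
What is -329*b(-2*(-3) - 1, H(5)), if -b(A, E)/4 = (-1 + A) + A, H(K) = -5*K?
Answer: 11844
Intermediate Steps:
b(A, E) = 4 - 8*A (b(A, E) = -4*((-1 + A) + A) = -4*(-1 + 2*A) = 4 - 8*A)
-329*b(-2*(-3) - 1, H(5)) = -329*(4 - 8*(-2*(-3) - 1)) = -329*(4 - 8*(6 - 1)) = -329*(4 - 8*5) = -329*(4 - 40) = -329*(-36) = 11844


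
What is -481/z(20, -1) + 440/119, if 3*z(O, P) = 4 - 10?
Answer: 58119/238 ≈ 244.20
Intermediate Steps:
z(O, P) = -2 (z(O, P) = (4 - 10)/3 = (⅓)*(-6) = -2)
-481/z(20, -1) + 440/119 = -481/(-2) + 440/119 = -481*(-½) + 440*(1/119) = 481/2 + 440/119 = 58119/238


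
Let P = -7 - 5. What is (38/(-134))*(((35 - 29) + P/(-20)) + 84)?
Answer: -8607/335 ≈ -25.693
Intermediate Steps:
P = -12
(38/(-134))*(((35 - 29) + P/(-20)) + 84) = (38/(-134))*(((35 - 29) - 12/(-20)) + 84) = (38*(-1/134))*((6 - 12*(-1/20)) + 84) = -19*((6 + 3/5) + 84)/67 = -19*(33/5 + 84)/67 = -19/67*453/5 = -8607/335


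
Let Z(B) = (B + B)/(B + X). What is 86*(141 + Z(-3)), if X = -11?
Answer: 85140/7 ≈ 12163.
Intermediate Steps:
Z(B) = 2*B/(-11 + B) (Z(B) = (B + B)/(B - 11) = (2*B)/(-11 + B) = 2*B/(-11 + B))
86*(141 + Z(-3)) = 86*(141 + 2*(-3)/(-11 - 3)) = 86*(141 + 2*(-3)/(-14)) = 86*(141 + 2*(-3)*(-1/14)) = 86*(141 + 3/7) = 86*(990/7) = 85140/7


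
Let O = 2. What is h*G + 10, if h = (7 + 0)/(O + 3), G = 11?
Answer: 127/5 ≈ 25.400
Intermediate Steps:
h = 7/5 (h = (7 + 0)/(2 + 3) = 7/5 ≈ 1.4000)
h*G + 10 = (7/5)*11 + 10 = 77/5 + 10 = 127/5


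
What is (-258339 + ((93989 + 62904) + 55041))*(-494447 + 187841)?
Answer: 14228051430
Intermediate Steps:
(-258339 + ((93989 + 62904) + 55041))*(-494447 + 187841) = (-258339 + (156893 + 55041))*(-306606) = (-258339 + 211934)*(-306606) = -46405*(-306606) = 14228051430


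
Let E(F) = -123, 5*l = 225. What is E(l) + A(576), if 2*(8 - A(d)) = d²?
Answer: -166003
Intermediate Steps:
l = 45 (l = (⅕)*225 = 45)
A(d) = 8 - d²/2
E(l) + A(576) = -123 + (8 - ½*576²) = -123 + (8 - ½*331776) = -123 + (8 - 165888) = -123 - 165880 = -166003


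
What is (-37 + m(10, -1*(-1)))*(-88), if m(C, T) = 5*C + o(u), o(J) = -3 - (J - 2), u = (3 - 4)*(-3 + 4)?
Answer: -1144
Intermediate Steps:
u = -1 (u = -1*1 = -1)
o(J) = -1 - J (o(J) = -3 - (-2 + J) = -3 + (2 - J) = -1 - J)
m(C, T) = 5*C (m(C, T) = 5*C + (-1 - 1*(-1)) = 5*C + (-1 + 1) = 5*C + 0 = 5*C)
(-37 + m(10, -1*(-1)))*(-88) = (-37 + 5*10)*(-88) = (-37 + 50)*(-88) = 13*(-88) = -1144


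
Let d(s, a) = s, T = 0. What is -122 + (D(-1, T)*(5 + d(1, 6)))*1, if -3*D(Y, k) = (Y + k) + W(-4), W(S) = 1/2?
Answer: -121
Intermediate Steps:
W(S) = ½
D(Y, k) = -⅙ - Y/3 - k/3 (D(Y, k) = -((Y + k) + ½)/3 = -(½ + Y + k)/3 = -⅙ - Y/3 - k/3)
-122 + (D(-1, T)*(5 + d(1, 6)))*1 = -122 + ((-⅙ - ⅓*(-1) - ⅓*0)*(5 + 1))*1 = -122 + ((-⅙ + ⅓ + 0)*6)*1 = -122 + ((⅙)*6)*1 = -122 + 1*1 = -122 + 1 = -121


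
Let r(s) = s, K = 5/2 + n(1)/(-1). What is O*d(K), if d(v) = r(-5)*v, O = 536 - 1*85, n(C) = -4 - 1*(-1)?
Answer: -24805/2 ≈ -12403.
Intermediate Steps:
n(C) = -3 (n(C) = -4 + 1 = -3)
O = 451 (O = 536 - 85 = 451)
K = 11/2 (K = 5/2 - 3/(-1) = 5*(½) - 3*(-1) = 5/2 + 3 = 11/2 ≈ 5.5000)
d(v) = -5*v
O*d(K) = 451*(-5*11/2) = 451*(-55/2) = -24805/2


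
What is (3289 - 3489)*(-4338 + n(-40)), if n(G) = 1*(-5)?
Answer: 868600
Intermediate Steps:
n(G) = -5
(3289 - 3489)*(-4338 + n(-40)) = (3289 - 3489)*(-4338 - 5) = -200*(-4343) = 868600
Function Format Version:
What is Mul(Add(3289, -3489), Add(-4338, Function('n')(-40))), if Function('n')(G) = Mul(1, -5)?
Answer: 868600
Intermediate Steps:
Function('n')(G) = -5
Mul(Add(3289, -3489), Add(-4338, Function('n')(-40))) = Mul(Add(3289, -3489), Add(-4338, -5)) = Mul(-200, -4343) = 868600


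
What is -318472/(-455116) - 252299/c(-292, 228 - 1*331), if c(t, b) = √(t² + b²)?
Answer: 79618/113779 - 252299*√95873/95873 ≈ -814.13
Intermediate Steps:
c(t, b) = √(b² + t²)
-318472/(-455116) - 252299/c(-292, 228 - 1*331) = -318472/(-455116) - 252299/√((228 - 1*331)² + (-292)²) = -318472*(-1/455116) - 252299/√((228 - 331)² + 85264) = 79618/113779 - 252299/√((-103)² + 85264) = 79618/113779 - 252299/√(10609 + 85264) = 79618/113779 - 252299*√95873/95873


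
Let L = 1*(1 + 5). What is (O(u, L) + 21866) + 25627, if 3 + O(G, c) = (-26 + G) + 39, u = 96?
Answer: 47599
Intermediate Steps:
L = 6 (L = 1*6 = 6)
O(G, c) = 10 + G (O(G, c) = -3 + ((-26 + G) + 39) = -3 + (13 + G) = 10 + G)
(O(u, L) + 21866) + 25627 = ((10 + 96) + 21866) + 25627 = (106 + 21866) + 25627 = 21972 + 25627 = 47599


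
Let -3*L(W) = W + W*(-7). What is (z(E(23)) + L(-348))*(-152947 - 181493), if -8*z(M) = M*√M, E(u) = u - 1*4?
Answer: 232770240 + 794295*√19 ≈ 2.3623e+8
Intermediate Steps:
L(W) = 2*W (L(W) = -(W + W*(-7))/3 = -(W - 7*W)/3 = -(-2)*W = 2*W)
E(u) = -4 + u (E(u) = u - 4 = -4 + u)
z(M) = -M^(3/2)/8 (z(M) = -M*√M/8 = -M^(3/2)/8)
(z(E(23)) + L(-348))*(-152947 - 181493) = (-(-4 + 23)^(3/2)/8 + 2*(-348))*(-152947 - 181493) = (-19*√19/8 - 696)*(-334440) = (-696 - 19*√19/8)*(-334440) = 232770240 + 794295*√19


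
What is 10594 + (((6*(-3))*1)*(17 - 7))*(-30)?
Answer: 15994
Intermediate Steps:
10594 + (((6*(-3))*1)*(17 - 7))*(-30) = 10594 + (-18*1*10)*(-30) = 10594 - 18*10*(-30) = 10594 - 180*(-30) = 10594 + 5400 = 15994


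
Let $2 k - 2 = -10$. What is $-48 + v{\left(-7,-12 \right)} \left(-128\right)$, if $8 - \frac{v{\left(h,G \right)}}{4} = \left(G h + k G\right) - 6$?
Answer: $60368$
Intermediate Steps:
$k = -4$ ($k = 1 + \frac{1}{2} \left(-10\right) = 1 - 5 = -4$)
$v{\left(h,G \right)} = 56 + 16 G - 4 G h$ ($v{\left(h,G \right)} = 32 - 4 \left(\left(G h - 4 G\right) - 6\right) = 32 - 4 \left(\left(- 4 G + G h\right) - 6\right) = 32 - 4 \left(-6 - 4 G + G h\right) = 32 + \left(24 + 16 G - 4 G h\right) = 56 + 16 G - 4 G h$)
$-48 + v{\left(-7,-12 \right)} \left(-128\right) = -48 + \left(56 + 16 \left(-12\right) - \left(-48\right) \left(-7\right)\right) \left(-128\right) = -48 + \left(56 - 192 - 336\right) \left(-128\right) = -48 - -60416 = -48 + 60416 = 60368$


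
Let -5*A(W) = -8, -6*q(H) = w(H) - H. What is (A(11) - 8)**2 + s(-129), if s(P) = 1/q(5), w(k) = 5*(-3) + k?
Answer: 1034/25 ≈ 41.360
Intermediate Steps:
w(k) = -15 + k
q(H) = 5/2 (q(H) = -((-15 + H) - H)/6 = -1/6*(-15) = 5/2)
A(W) = 8/5 (A(W) = -1/5*(-8) = 8/5)
s(P) = 2/5 (s(P) = 1/(5/2) = 2/5)
(A(11) - 8)**2 + s(-129) = (8/5 - 8)**2 + 2/5 = (-32/5)**2 + 2/5 = 1024/25 + 2/5 = 1034/25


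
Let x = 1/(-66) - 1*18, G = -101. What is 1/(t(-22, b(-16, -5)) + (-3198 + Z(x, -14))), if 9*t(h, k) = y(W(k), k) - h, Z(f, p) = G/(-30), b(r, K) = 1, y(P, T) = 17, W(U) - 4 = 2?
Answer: -10/31903 ≈ -0.00031345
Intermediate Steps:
W(U) = 6 (W(U) = 4 + 2 = 6)
x = -1189/66 (x = -1/66 - 18 = -1189/66 ≈ -18.015)
Z(f, p) = 101/30 (Z(f, p) = -101/(-30) = -101*(-1/30) = 101/30)
t(h, k) = 17/9 - h/9 (t(h, k) = (17 - h)/9 = 17/9 - h/9)
1/(t(-22, b(-16, -5)) + (-3198 + Z(x, -14))) = 1/((17/9 - ⅑*(-22)) + (-3198 + 101/30)) = 1/((17/9 + 22/9) - 95839/30) = 1/(13/3 - 95839/30) = 1/(-31903/10) = -10/31903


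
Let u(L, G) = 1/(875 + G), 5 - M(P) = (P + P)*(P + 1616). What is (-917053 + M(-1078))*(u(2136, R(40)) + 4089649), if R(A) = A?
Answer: 60590930912512/61 ≈ 9.9329e+11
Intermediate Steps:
M(P) = 5 - 2*P*(1616 + P) (M(P) = 5 - (P + P)*(P + 1616) = 5 - 2*P*(1616 + P))
(-917053 + M(-1078))*(u(2136, R(40)) + 4089649) = (-917053 + (5 - 3232*(-1078) - 2*(-1078)²))*(1/(875 + 40) + 4089649) = (-917053 + (5 + 3484096 - 2*1162084))*(1/915 + 4089649) = (-917053 + (5 + 3484096 - 2324168))*(1/915 + 4089649) = (-917053 + 1159933)*(3742028836/915) = 242880*(3742028836/915) = 60590930912512/61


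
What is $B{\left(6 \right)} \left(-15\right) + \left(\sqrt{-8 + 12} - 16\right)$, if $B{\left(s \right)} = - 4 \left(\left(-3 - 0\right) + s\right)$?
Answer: $166$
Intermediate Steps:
$B{\left(s \right)} = 12 - 4 s$ ($B{\left(s \right)} = - 4 \left(\left(-3 + 0\right) + s\right) = - 4 \left(-3 + s\right) = 12 - 4 s$)
$B{\left(6 \right)} \left(-15\right) + \left(\sqrt{-8 + 12} - 16\right) = \left(12 - 24\right) \left(-15\right) + \left(\sqrt{-8 + 12} - 16\right) = \left(12 - 24\right) \left(-15\right) - \left(16 - \sqrt{4}\right) = \left(-12\right) \left(-15\right) + \left(2 - 16\right) = 180 - 14 = 166$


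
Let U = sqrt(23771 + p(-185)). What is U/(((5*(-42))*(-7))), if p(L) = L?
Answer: sqrt(23586)/1470 ≈ 0.10447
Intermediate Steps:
U = sqrt(23586) (U = sqrt(23771 - 185) = sqrt(23586) ≈ 153.58)
U/(((5*(-42))*(-7))) = sqrt(23586)/(((5*(-42))*(-7))) = sqrt(23586)/((-210*(-7))) = sqrt(23586)/1470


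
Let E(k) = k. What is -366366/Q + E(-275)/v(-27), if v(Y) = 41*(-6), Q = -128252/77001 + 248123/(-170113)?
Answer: 1180560583328787793/10067070693354 ≈ 1.1727e+5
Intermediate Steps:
Q = -40923051599/13098871113 (Q = -128252*1/77001 + 248123*(-1/170113) = -128252/77001 - 248123/170113 = -40923051599/13098871113 ≈ -3.1242)
v(Y) = -246
-366366/Q + E(-275)/v(-27) = -366366/(-40923051599/13098871113) - 275/(-246) = -366366*(-13098871113/40923051599) - 275*(-1/246) = 4798981014185358/40923051599 + 275/246 = 1180560583328787793/10067070693354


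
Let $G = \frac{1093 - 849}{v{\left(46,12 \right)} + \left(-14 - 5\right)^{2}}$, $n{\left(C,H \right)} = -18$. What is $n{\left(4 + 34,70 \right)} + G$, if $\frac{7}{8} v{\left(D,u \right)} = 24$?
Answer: $- \frac{47234}{2719} \approx -17.372$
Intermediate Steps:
$v{\left(D,u \right)} = \frac{192}{7}$ ($v{\left(D,u \right)} = \frac{8}{7} \cdot 24 = \frac{192}{7}$)
$G = \frac{1708}{2719}$ ($G = \frac{1093 - 849}{\frac{192}{7} + \left(-14 - 5\right)^{2}} = \frac{244}{\frac{192}{7} + \left(-19\right)^{2}} = \frac{244}{\frac{192}{7} + 361} = \frac{244}{\frac{2719}{7}} = 244 \cdot \frac{7}{2719} = \frac{1708}{2719} \approx 0.62817$)
$n{\left(4 + 34,70 \right)} + G = -18 + \frac{1708}{2719} = - \frac{47234}{2719}$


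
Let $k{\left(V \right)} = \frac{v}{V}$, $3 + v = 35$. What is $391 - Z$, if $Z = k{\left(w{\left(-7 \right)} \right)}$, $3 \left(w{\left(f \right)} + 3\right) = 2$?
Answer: $\frac{2833}{7} \approx 404.71$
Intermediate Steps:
$v = 32$ ($v = -3 + 35 = 32$)
$w{\left(f \right)} = - \frac{7}{3}$ ($w{\left(f \right)} = -3 + \frac{1}{3} \cdot 2 = -3 + \frac{2}{3} = - \frac{7}{3}$)
$k{\left(V \right)} = \frac{32}{V}$
$Z = - \frac{96}{7}$ ($Z = \frac{32}{- \frac{7}{3}} = 32 \left(- \frac{3}{7}\right) = - \frac{96}{7} \approx -13.714$)
$391 - Z = 391 - - \frac{96}{7} = 391 + \frac{96}{7} = \frac{2833}{7}$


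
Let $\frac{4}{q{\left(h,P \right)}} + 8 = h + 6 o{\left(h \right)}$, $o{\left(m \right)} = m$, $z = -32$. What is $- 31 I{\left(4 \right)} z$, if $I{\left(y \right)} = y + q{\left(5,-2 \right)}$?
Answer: $\frac{111104}{27} \approx 4115.0$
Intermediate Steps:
$q{\left(h,P \right)} = \frac{4}{-8 + 7 h}$ ($q{\left(h,P \right)} = \frac{4}{-8 + \left(h + 6 h\right)} = \frac{4}{-8 + 7 h}$)
$I{\left(y \right)} = \frac{4}{27} + y$ ($I{\left(y \right)} = y + \frac{4}{-8 + 7 \cdot 5} = y + \frac{4}{-8 + 35} = y + \frac{4}{27} = \frac{4}{27} + y$)
$- 31 I{\left(4 \right)} z = - 31 \left(\frac{4}{27} + 4\right) \left(-32\right) = \left(-31\right) \frac{112}{27} \left(-32\right) = \left(- \frac{3472}{27}\right) \left(-32\right) = \frac{111104}{27}$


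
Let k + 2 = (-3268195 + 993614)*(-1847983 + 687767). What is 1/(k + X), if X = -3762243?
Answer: 1/2639001507251 ≈ 3.7893e-13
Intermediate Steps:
k = 2639005269494 (k = -2 + (-3268195 + 993614)*(-1847983 + 687767) = -2 - 2274581*(-1160216) = -2 + 2639005269496 = 2639005269494)
1/(k + X) = 1/(2639005269494 - 3762243) = 1/2639001507251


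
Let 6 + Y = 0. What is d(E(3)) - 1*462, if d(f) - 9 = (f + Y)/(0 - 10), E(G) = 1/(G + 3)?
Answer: -5429/12 ≈ -452.42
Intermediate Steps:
Y = -6 (Y = -6 + 0 = -6)
E(G) = 1/(3 + G)
d(f) = 48/5 - f/10 (d(f) = 9 + (f - 6)/(0 - 10) = 9 + (-6 + f)/(-10) = 9 + (-6 + f)*(-1/10) = 9 + (3/5 - f/10) = 48/5 - f/10)
d(E(3)) - 1*462 = (48/5 - 1/(10*(3 + 3))) - 1*462 = (48/5 - 1/10/6) - 462 = (48/5 - 1/10*1/6) - 462 = (48/5 - 1/60) - 462 = 115/12 - 462 = -5429/12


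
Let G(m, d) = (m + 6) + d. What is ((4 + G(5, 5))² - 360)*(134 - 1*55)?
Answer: 3160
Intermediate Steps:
G(m, d) = 6 + d + m (G(m, d) = (6 + m) + d = 6 + d + m)
((4 + G(5, 5))² - 360)*(134 - 1*55) = ((4 + (6 + 5 + 5))² - 360)*(134 - 1*55) = ((4 + 16)² - 360)*(134 - 55) = (20² - 360)*79 = (400 - 360)*79 = 40*79 = 3160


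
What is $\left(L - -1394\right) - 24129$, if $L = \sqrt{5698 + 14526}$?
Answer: $-22735 + 16 \sqrt{79} \approx -22593.0$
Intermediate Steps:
$L = 16 \sqrt{79}$ ($L = \sqrt{20224} = 16 \sqrt{79} \approx 142.21$)
$\left(L - -1394\right) - 24129 = \left(16 \sqrt{79} - -1394\right) - 24129 = \left(16 \sqrt{79} + \left(1410 - 16\right)\right) - 24129 = \left(16 \sqrt{79} + 1394\right) - 24129 = \left(1394 + 16 \sqrt{79}\right) - 24129 = -22735 + 16 \sqrt{79}$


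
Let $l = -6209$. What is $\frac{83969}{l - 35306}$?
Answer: $- \frac{83969}{41515} \approx -2.0226$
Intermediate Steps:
$\frac{83969}{l - 35306} = \frac{83969}{-6209 - 35306} = \frac{83969}{-41515} = 83969 \left(- \frac{1}{41515}\right) = - \frac{83969}{41515}$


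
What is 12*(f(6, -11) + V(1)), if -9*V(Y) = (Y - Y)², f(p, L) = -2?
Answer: -24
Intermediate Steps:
V(Y) = 0 (V(Y) = -(Y - Y)²/9 = -⅑*0² = -⅑*0 = 0)
12*(f(6, -11) + V(1)) = 12*(-2 + 0) = 12*(-2) = -24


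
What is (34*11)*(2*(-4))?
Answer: -2992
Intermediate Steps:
(34*11)*(2*(-4)) = 374*(-8) = -2992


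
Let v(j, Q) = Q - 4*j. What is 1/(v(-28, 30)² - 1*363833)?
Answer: -1/343669 ≈ -2.9098e-6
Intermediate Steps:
1/(v(-28, 30)² - 1*363833) = 1/((30 - 4*(-28))² - 1*363833) = 1/((30 + 112)² - 363833) = 1/(142² - 363833) = 1/(20164 - 363833) = 1/(-343669) = -1/343669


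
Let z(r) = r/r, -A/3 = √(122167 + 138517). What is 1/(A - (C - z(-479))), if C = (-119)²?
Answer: -1180/16513287 + √65171/33026574 ≈ -6.3728e-5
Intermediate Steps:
C = 14161
A = -6*√65171 (A = -3*√(122167 + 138517) = -6*√65171 ≈ -1531.7)
z(r) = 1
1/(A - (C - z(-479))) = 1/(-6*√65171 - (14161 - 1*1)) = 1/(-6*√65171 - (14161 - 1)) = 1/(-6*√65171 - 1*14160) = 1/(-6*√65171 - 14160) = 1/(-14160 - 6*√65171)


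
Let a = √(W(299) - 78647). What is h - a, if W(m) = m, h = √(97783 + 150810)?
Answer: √248593 - 2*I*√19587 ≈ 498.59 - 279.91*I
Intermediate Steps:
h = √248593 ≈ 498.59
a = 2*I*√19587 (a = √(299 - 78647) = √(-78348) = 2*I*√19587 ≈ 279.91*I)
h - a = √248593 - 2*I*√19587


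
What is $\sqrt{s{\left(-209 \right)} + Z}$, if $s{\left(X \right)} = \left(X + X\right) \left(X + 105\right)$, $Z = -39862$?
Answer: $19 \sqrt{10} \approx 60.083$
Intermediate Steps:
$s{\left(X \right)} = 2 X \left(105 + X\right)$
$\sqrt{s{\left(-209 \right)} + Z} = \sqrt{2 \left(-209\right) \left(105 - 209\right) - 39862} = \sqrt{2 \left(-209\right) \left(-104\right) - 39862} = \sqrt{43472 - 39862} = \sqrt{3610} = 19 \sqrt{10}$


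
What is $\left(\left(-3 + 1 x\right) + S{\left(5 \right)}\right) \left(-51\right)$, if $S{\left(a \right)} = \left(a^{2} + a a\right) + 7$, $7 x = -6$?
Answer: $- \frac{18972}{7} \approx -2710.3$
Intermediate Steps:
$x = - \frac{6}{7}$ ($x = \frac{1}{7} \left(-6\right) = - \frac{6}{7} \approx -0.85714$)
$S{\left(a \right)} = 7 + 2 a^{2}$ ($S{\left(a \right)} = \left(a^{2} + a^{2}\right) + 7 = 2 a^{2} + 7 = 7 + 2 a^{2}$)
$\left(\left(-3 + 1 x\right) + S{\left(5 \right)}\right) \left(-51\right) = \left(\left(-3 + 1 \left(- \frac{6}{7}\right)\right) + \left(7 + 2 \cdot 5^{2}\right)\right) \left(-51\right) = \left(\left(-3 - \frac{6}{7}\right) + \left(7 + 2 \cdot 25\right)\right) \left(-51\right) = \left(- \frac{27}{7} + \left(7 + 50\right)\right) \left(-51\right) = \left(- \frac{27}{7} + 57\right) \left(-51\right) = \frac{372}{7} \left(-51\right) = - \frac{18972}{7}$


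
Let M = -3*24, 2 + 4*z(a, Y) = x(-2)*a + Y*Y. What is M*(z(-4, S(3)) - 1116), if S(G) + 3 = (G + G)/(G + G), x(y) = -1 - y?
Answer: 80388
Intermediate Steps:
S(G) = -2 (S(G) = -3 + (G + G)/(G + G) = -3 + (2*G)/((2*G)) = -3 + (2*G)*(1/(2*G)) = -3 + 1 = -2)
z(a, Y) = -1/2 + a/4 + Y**2/4 (z(a, Y) = -1/2 + ((-1 - 1*(-2))*a + Y*Y)/4 = -1/2 + ((-1 + 2)*a + Y**2)/4 = -1/2 + (1*a + Y**2)/4 = -1/2 + (a + Y**2)/4 = -1/2 + (a/4 + Y**2/4) = -1/2 + a/4 + Y**2/4)
M = -72
M*(z(-4, S(3)) - 1116) = -72*((-1/2 + (1/4)*(-4) + (1/4)*(-2)**2) - 1116) = -72*((-1/2 - 1 + (1/4)*4) - 1116) = -72*((-1/2 - 1 + 1) - 1116) = -72*(-1/2 - 1116) = -72*(-2233/2) = 80388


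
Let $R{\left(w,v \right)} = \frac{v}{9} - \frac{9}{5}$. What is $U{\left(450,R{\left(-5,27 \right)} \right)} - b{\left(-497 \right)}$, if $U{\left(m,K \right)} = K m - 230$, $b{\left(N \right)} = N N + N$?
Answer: $-246202$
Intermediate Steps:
$R{\left(w,v \right)} = - \frac{9}{5} + \frac{v}{9}$ ($R{\left(w,v \right)} = v \frac{1}{9} - \frac{9}{5} = \frac{v}{9} - \frac{9}{5} = - \frac{9}{5} + \frac{v}{9}$)
$b{\left(N \right)} = N + N^{2}$ ($b{\left(N \right)} = N^{2} + N = N + N^{2}$)
$U{\left(m,K \right)} = -230 + K m$
$U{\left(450,R{\left(-5,27 \right)} \right)} - b{\left(-497 \right)} = \left(-230 + \left(- \frac{9}{5} + \frac{1}{9} \cdot 27\right) 450\right) - - 497 \left(1 - 497\right) = \left(-230 + \left(- \frac{9}{5} + 3\right) 450\right) - \left(-497\right) \left(-496\right) = \left(-230 + \frac{6}{5} \cdot 450\right) - 246512 = \left(-230 + 540\right) - 246512 = 310 - 246512 = -246202$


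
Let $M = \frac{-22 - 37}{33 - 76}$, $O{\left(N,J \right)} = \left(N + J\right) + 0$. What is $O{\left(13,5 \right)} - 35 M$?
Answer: $- \frac{1291}{43} \approx -30.023$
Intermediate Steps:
$O{\left(N,J \right)} = J + N$ ($O{\left(N,J \right)} = \left(J + N\right) + 0 = J + N$)
$M = \frac{59}{43}$ ($M = - \frac{59}{-43} = \left(-59\right) \left(- \frac{1}{43}\right) = \frac{59}{43} \approx 1.3721$)
$O{\left(13,5 \right)} - 35 M = \left(5 + 13\right) - \frac{2065}{43} = 18 - \frac{2065}{43} = - \frac{1291}{43}$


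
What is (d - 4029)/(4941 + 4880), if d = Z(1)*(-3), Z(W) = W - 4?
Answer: -4020/9821 ≈ -0.40933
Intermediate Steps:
Z(W) = -4 + W
d = 9 (d = (-4 + 1)*(-3) = -3*(-3) = 9)
(d - 4029)/(4941 + 4880) = (9 - 4029)/(4941 + 4880) = -4020/9821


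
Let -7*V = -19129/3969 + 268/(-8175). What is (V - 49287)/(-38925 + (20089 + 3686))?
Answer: 1865700491818/573493213125 ≈ 3.2532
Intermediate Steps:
V = 52481089/75708675 (V = -(-19129/3969 + 268/(-8175))/7 = -(-19129*1/3969 + 268*(-1/8175))/7 = -(-19129/3969 - 268/8175)/7 = -⅐*(-52481089/10815525) = 52481089/75708675 ≈ 0.69320)
(V - 49287)/(-38925 + (20089 + 3686)) = (52481089/75708675 - 49287)/(-38925 + (20089 + 3686)) = -3731400983636/(75708675*(-38925 + 23775)) = -3731400983636/75708675/(-15150) = -3731400983636/75708675*(-1/15150) = 1865700491818/573493213125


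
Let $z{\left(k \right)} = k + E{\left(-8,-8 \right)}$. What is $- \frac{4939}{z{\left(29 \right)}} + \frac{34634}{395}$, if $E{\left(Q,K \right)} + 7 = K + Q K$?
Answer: $\frac{750547}{30810} \approx 24.361$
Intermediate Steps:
$E{\left(Q,K \right)} = -7 + K + K Q$ ($E{\left(Q,K \right)} = -7 + \left(K + Q K\right) = -7 + \left(K + K Q\right) = -7 + K + K Q$)
$z{\left(k \right)} = 49 + k$ ($z{\left(k \right)} = k - -49 = k + 49 = 49 + k$)
$- \frac{4939}{z{\left(29 \right)}} + \frac{34634}{395} = - \frac{4939}{49 + 29} + \frac{34634}{395} = - \frac{4939}{78} + 34634 \cdot \frac{1}{395} = \left(-4939\right) \frac{1}{78} + \frac{34634}{395} = - \frac{4939}{78} + \frac{34634}{395} = \frac{750547}{30810}$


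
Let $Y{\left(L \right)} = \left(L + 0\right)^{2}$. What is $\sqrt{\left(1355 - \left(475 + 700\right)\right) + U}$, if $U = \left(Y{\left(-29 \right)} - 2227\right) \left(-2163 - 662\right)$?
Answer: $3 \sqrt{435070} \approx 1978.8$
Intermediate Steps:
$Y{\left(L \right)} = L^{2}$
$U = 3915450$ ($U = \left(\left(-29\right)^{2} - 2227\right) \left(-2163 - 662\right) = \left(841 - 2227\right) \left(-2825\right) = \left(-1386\right) \left(-2825\right) = 3915450$)
$\sqrt{\left(1355 - \left(475 + 700\right)\right) + U} = \sqrt{\left(1355 - \left(475 + 700\right)\right) + 3915450} = \sqrt{\left(1355 - 1175\right) + 3915450} = \sqrt{180 + 3915450} = \sqrt{3915630} = 3 \sqrt{435070}$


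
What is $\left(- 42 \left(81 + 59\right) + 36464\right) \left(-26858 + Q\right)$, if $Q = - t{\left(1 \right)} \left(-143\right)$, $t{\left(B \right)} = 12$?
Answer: $-768942928$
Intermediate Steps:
$Q = 1716$ ($Q = \left(-1\right) 12 \left(-143\right) = \left(-12\right) \left(-143\right) = 1716$)
$\left(- 42 \left(81 + 59\right) + 36464\right) \left(-26858 + Q\right) = \left(- 42 \left(81 + 59\right) + 36464\right) \left(-26858 + 1716\right) = \left(\left(-42\right) 140 + 36464\right) \left(-25142\right) = \left(-5880 + 36464\right) \left(-25142\right) = 30584 \left(-25142\right) = -768942928$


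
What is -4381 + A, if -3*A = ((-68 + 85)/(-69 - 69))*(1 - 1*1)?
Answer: -4381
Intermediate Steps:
A = 0 (A = -(-68 + 85)/(-69 - 69)*(1 - 1*1)/3 = -17/(-138)*(1 - 1)/3 = -17*(-1/138)*0/3 = -(-17)*0/414 = -1/3*0 = 0)
-4381 + A = -4381 + 0 = -4381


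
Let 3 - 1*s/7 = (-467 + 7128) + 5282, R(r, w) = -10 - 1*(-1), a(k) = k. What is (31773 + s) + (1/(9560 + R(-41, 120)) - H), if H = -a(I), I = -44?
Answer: -495228900/9551 ≈ -51851.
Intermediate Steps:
R(r, w) = -9 (R(r, w) = -10 + 1 = -9)
s = -83580 (s = 21 - 7*((-467 + 7128) + 5282) = 21 - 7*(6661 + 5282) = 21 - 7*11943 = 21 - 83601 = -83580)
H = 44 (H = -1*(-44) = 44)
(31773 + s) + (1/(9560 + R(-41, 120)) - H) = (31773 - 83580) + (1/(9560 - 9) - 1*44) = -51807 + (1/9551 - 44) = -51807 - 420243/9551 = -495228900/9551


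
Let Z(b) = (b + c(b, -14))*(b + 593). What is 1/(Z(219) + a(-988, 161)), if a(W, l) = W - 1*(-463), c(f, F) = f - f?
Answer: 1/177303 ≈ 5.6401e-6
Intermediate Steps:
c(f, F) = 0
a(W, l) = 463 + W (a(W, l) = W + 463 = 463 + W)
Z(b) = b*(593 + b) (Z(b) = (b + 0)*(b + 593) = b*(593 + b))
1/(Z(219) + a(-988, 161)) = 1/(219*(593 + 219) + (463 - 988)) = 1/(219*812 - 525) = 1/(177828 - 525) = 1/177303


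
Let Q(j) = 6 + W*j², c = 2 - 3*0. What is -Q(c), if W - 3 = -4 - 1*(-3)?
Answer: -14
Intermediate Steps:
W = 2 (W = 3 + (-4 - 1*(-3)) = 3 + (-4 + 3) = 3 - 1 = 2)
c = 2 (c = 2 + 0 = 2)
Q(j) = 6 + 2*j²
-Q(c) = -(6 + 2*2²) = -(6 + 2*4) = -(6 + 8) = -1*14 = -14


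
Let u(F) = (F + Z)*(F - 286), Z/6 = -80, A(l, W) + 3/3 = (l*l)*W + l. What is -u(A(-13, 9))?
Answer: -1253967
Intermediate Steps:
A(l, W) = -1 + l + W*l² (A(l, W) = -1 + ((l*l)*W + l) = -1 + (l²*W + l) = -1 + (W*l² + l) = -1 + (l + W*l²) = -1 + l + W*l²)
Z = -480 (Z = 6*(-80) = -480)
u(F) = (-480 + F)*(-286 + F) (u(F) = (F - 480)*(F - 286) = (-480 + F)*(-286 + F))
-u(A(-13, 9)) = -(137280 + (-1 - 13 + 9*(-13)²)² - 766*(-1 - 13 + 9*(-13)²)) = -(137280 + (-1 - 13 + 9*169)² - 766*(-1 - 13 + 9*169)) = -(137280 + (-1 - 13 + 1521)² - 766*(-1 - 13 + 1521)) = -(137280 + 1507² - 766*1507) = -(137280 + 2271049 - 1154362) = -1*1253967 = -1253967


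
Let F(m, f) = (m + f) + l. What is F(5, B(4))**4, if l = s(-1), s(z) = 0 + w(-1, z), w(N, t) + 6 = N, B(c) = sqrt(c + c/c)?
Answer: (-2 + sqrt(5))**4 ≈ 0.0031056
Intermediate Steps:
B(c) = sqrt(1 + c) (B(c) = sqrt(c + 1) = sqrt(1 + c))
w(N, t) = -6 + N
s(z) = -7 (s(z) = 0 + (-6 - 1) = 0 - 7 = -7)
l = -7
F(m, f) = -7 + f + m (F(m, f) = (m + f) - 7 = (f + m) - 7 = -7 + f + m)
F(5, B(4))**4 = (-7 + sqrt(1 + 4) + 5)**4 = (-7 + sqrt(5) + 5)**4 = (-2 + sqrt(5))**4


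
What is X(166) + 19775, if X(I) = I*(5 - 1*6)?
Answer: 19609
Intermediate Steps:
X(I) = -I (X(I) = I*(5 - 6) = I*(-1) = -I)
X(166) + 19775 = -1*166 + 19775 = -166 + 19775 = 19609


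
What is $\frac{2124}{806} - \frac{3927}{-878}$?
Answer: $\frac{2515017}{353834} \approx 7.1079$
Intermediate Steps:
$\frac{2124}{806} - \frac{3927}{-878} = 2124 \cdot \frac{1}{806} - - \frac{3927}{878} = \frac{1062}{403} + \frac{3927}{878} = \frac{2515017}{353834}$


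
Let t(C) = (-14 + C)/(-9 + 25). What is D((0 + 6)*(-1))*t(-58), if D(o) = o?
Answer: 27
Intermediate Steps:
t(C) = -7/8 + C/16 (t(C) = (-14 + C)/16 = (-14 + C)*(1/16) = -7/8 + C/16)
D((0 + 6)*(-1))*t(-58) = ((0 + 6)*(-1))*(-7/8 + (1/16)*(-58)) = (6*(-1))*(-7/8 - 29/8) = -6*(-9/2) = 27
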